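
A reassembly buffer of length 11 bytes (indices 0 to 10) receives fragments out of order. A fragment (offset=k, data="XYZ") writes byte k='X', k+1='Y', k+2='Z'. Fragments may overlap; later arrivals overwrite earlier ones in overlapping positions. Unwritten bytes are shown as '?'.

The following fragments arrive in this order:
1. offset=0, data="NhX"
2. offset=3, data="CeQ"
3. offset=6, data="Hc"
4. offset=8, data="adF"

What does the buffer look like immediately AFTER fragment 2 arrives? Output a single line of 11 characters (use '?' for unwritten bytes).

Fragment 1: offset=0 data="NhX" -> buffer=NhX????????
Fragment 2: offset=3 data="CeQ" -> buffer=NhXCeQ?????

Answer: NhXCeQ?????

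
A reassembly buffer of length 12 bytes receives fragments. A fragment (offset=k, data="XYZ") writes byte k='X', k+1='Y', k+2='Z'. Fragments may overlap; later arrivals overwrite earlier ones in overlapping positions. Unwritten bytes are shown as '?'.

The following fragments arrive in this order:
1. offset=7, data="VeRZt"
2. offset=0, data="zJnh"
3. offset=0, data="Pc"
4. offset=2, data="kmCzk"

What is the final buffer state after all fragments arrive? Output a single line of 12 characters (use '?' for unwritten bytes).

Answer: PckmCzkVeRZt

Derivation:
Fragment 1: offset=7 data="VeRZt" -> buffer=???????VeRZt
Fragment 2: offset=0 data="zJnh" -> buffer=zJnh???VeRZt
Fragment 3: offset=0 data="Pc" -> buffer=Pcnh???VeRZt
Fragment 4: offset=2 data="kmCzk" -> buffer=PckmCzkVeRZt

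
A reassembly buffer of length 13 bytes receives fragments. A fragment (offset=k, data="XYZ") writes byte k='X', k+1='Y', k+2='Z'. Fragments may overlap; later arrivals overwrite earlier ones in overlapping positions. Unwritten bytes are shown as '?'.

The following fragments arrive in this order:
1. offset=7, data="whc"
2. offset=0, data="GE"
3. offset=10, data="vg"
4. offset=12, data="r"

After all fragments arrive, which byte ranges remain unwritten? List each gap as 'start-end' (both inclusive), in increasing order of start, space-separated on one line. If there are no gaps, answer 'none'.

Answer: 2-6

Derivation:
Fragment 1: offset=7 len=3
Fragment 2: offset=0 len=2
Fragment 3: offset=10 len=2
Fragment 4: offset=12 len=1
Gaps: 2-6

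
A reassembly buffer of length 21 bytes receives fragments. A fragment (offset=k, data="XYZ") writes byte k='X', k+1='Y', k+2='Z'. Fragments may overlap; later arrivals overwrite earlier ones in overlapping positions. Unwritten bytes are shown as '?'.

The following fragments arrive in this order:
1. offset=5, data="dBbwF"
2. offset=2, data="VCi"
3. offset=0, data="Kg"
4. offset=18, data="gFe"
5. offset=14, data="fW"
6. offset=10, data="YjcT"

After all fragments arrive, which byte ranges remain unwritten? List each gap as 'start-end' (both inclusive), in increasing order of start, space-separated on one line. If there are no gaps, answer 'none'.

Fragment 1: offset=5 len=5
Fragment 2: offset=2 len=3
Fragment 3: offset=0 len=2
Fragment 4: offset=18 len=3
Fragment 5: offset=14 len=2
Fragment 6: offset=10 len=4
Gaps: 16-17

Answer: 16-17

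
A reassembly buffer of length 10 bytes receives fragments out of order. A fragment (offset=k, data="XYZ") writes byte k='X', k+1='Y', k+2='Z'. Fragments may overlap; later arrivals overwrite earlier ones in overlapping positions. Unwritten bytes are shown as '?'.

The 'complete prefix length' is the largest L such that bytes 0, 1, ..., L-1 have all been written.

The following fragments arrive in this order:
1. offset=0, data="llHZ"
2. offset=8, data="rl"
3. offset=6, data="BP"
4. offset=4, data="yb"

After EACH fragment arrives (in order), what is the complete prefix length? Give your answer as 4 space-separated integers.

Answer: 4 4 4 10

Derivation:
Fragment 1: offset=0 data="llHZ" -> buffer=llHZ?????? -> prefix_len=4
Fragment 2: offset=8 data="rl" -> buffer=llHZ????rl -> prefix_len=4
Fragment 3: offset=6 data="BP" -> buffer=llHZ??BPrl -> prefix_len=4
Fragment 4: offset=4 data="yb" -> buffer=llHZybBPrl -> prefix_len=10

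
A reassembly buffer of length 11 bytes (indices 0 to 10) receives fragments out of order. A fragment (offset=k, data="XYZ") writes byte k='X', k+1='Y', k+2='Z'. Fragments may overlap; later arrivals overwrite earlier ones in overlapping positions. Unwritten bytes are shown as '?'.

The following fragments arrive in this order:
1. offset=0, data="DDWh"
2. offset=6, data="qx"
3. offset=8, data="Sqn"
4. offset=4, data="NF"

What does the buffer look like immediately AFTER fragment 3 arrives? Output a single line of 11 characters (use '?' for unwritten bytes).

Fragment 1: offset=0 data="DDWh" -> buffer=DDWh???????
Fragment 2: offset=6 data="qx" -> buffer=DDWh??qx???
Fragment 3: offset=8 data="Sqn" -> buffer=DDWh??qxSqn

Answer: DDWh??qxSqn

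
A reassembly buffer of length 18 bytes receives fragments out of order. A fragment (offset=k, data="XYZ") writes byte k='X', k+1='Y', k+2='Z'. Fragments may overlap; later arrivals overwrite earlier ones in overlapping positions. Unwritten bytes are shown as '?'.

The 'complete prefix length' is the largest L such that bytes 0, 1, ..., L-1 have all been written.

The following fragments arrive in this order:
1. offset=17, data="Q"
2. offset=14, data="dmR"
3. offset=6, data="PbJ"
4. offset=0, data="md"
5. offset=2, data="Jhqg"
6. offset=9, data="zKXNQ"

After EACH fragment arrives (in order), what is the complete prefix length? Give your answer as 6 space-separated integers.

Answer: 0 0 0 2 9 18

Derivation:
Fragment 1: offset=17 data="Q" -> buffer=?????????????????Q -> prefix_len=0
Fragment 2: offset=14 data="dmR" -> buffer=??????????????dmRQ -> prefix_len=0
Fragment 3: offset=6 data="PbJ" -> buffer=??????PbJ?????dmRQ -> prefix_len=0
Fragment 4: offset=0 data="md" -> buffer=md????PbJ?????dmRQ -> prefix_len=2
Fragment 5: offset=2 data="Jhqg" -> buffer=mdJhqgPbJ?????dmRQ -> prefix_len=9
Fragment 6: offset=9 data="zKXNQ" -> buffer=mdJhqgPbJzKXNQdmRQ -> prefix_len=18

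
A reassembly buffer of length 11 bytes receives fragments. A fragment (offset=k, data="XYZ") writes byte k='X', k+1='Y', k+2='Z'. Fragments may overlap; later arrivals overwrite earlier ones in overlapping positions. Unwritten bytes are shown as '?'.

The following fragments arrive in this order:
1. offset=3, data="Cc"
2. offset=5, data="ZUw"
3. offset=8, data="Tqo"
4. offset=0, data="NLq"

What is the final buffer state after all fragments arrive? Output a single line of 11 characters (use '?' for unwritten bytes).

Fragment 1: offset=3 data="Cc" -> buffer=???Cc??????
Fragment 2: offset=5 data="ZUw" -> buffer=???CcZUw???
Fragment 3: offset=8 data="Tqo" -> buffer=???CcZUwTqo
Fragment 4: offset=0 data="NLq" -> buffer=NLqCcZUwTqo

Answer: NLqCcZUwTqo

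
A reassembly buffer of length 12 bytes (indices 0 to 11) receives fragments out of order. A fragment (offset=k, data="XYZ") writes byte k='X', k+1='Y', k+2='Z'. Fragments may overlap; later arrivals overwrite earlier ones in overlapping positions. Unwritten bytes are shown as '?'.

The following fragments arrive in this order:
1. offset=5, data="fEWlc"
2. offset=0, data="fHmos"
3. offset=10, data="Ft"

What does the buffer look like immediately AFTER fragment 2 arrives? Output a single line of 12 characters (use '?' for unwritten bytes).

Answer: fHmosfEWlc??

Derivation:
Fragment 1: offset=5 data="fEWlc" -> buffer=?????fEWlc??
Fragment 2: offset=0 data="fHmos" -> buffer=fHmosfEWlc??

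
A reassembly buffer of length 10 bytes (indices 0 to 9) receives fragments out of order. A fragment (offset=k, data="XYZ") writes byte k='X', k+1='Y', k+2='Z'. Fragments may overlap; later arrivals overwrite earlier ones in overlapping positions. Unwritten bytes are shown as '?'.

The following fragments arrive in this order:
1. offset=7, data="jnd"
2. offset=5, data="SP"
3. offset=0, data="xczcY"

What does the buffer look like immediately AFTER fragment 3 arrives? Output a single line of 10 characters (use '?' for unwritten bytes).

Answer: xczcYSPjnd

Derivation:
Fragment 1: offset=7 data="jnd" -> buffer=???????jnd
Fragment 2: offset=5 data="SP" -> buffer=?????SPjnd
Fragment 3: offset=0 data="xczcY" -> buffer=xczcYSPjnd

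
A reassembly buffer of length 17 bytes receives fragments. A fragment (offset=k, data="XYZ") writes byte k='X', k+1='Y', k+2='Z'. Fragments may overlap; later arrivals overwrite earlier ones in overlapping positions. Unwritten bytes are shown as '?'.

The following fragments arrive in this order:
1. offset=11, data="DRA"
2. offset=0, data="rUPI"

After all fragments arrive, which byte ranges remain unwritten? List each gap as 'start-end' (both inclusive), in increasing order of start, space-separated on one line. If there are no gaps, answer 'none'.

Fragment 1: offset=11 len=3
Fragment 2: offset=0 len=4
Gaps: 4-10 14-16

Answer: 4-10 14-16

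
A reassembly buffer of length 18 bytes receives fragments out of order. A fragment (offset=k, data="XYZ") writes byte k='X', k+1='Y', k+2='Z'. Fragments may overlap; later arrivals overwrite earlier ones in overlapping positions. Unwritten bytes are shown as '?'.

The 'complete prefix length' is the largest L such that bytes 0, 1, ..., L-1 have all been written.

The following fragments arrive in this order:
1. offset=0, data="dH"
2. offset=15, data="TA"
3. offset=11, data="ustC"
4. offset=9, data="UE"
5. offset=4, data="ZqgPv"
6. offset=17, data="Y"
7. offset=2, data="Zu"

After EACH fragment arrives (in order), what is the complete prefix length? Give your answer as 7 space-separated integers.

Answer: 2 2 2 2 2 2 18

Derivation:
Fragment 1: offset=0 data="dH" -> buffer=dH???????????????? -> prefix_len=2
Fragment 2: offset=15 data="TA" -> buffer=dH?????????????TA? -> prefix_len=2
Fragment 3: offset=11 data="ustC" -> buffer=dH?????????ustCTA? -> prefix_len=2
Fragment 4: offset=9 data="UE" -> buffer=dH???????UEustCTA? -> prefix_len=2
Fragment 5: offset=4 data="ZqgPv" -> buffer=dH??ZqgPvUEustCTA? -> prefix_len=2
Fragment 6: offset=17 data="Y" -> buffer=dH??ZqgPvUEustCTAY -> prefix_len=2
Fragment 7: offset=2 data="Zu" -> buffer=dHZuZqgPvUEustCTAY -> prefix_len=18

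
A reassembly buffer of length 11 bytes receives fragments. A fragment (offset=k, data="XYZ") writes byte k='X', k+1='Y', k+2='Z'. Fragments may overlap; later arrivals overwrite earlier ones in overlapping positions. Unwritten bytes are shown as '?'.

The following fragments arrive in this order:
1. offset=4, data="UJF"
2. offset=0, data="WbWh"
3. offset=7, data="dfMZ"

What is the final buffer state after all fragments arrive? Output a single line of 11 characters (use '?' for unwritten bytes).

Fragment 1: offset=4 data="UJF" -> buffer=????UJF????
Fragment 2: offset=0 data="WbWh" -> buffer=WbWhUJF????
Fragment 3: offset=7 data="dfMZ" -> buffer=WbWhUJFdfMZ

Answer: WbWhUJFdfMZ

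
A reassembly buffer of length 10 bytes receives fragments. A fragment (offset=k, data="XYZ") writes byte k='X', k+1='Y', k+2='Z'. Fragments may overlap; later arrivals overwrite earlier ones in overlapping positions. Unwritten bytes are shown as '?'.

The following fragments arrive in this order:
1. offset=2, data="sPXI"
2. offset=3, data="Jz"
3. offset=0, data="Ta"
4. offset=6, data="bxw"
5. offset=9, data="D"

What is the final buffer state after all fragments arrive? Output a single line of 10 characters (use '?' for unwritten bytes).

Answer: TasJzIbxwD

Derivation:
Fragment 1: offset=2 data="sPXI" -> buffer=??sPXI????
Fragment 2: offset=3 data="Jz" -> buffer=??sJzI????
Fragment 3: offset=0 data="Ta" -> buffer=TasJzI????
Fragment 4: offset=6 data="bxw" -> buffer=TasJzIbxw?
Fragment 5: offset=9 data="D" -> buffer=TasJzIbxwD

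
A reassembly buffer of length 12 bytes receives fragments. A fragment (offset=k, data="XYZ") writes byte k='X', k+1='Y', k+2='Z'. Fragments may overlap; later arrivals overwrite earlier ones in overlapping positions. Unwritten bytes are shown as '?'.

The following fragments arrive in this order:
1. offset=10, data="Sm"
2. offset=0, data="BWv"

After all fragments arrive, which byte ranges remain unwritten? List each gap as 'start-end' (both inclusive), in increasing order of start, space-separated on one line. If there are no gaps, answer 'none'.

Fragment 1: offset=10 len=2
Fragment 2: offset=0 len=3
Gaps: 3-9

Answer: 3-9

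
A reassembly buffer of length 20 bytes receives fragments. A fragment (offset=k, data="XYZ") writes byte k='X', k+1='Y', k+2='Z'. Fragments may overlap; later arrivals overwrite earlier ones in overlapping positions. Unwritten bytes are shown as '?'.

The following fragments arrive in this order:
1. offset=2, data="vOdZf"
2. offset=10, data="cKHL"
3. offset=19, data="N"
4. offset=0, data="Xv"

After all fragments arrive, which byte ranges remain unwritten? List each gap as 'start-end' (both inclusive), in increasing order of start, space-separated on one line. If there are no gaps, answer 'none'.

Fragment 1: offset=2 len=5
Fragment 2: offset=10 len=4
Fragment 3: offset=19 len=1
Fragment 4: offset=0 len=2
Gaps: 7-9 14-18

Answer: 7-9 14-18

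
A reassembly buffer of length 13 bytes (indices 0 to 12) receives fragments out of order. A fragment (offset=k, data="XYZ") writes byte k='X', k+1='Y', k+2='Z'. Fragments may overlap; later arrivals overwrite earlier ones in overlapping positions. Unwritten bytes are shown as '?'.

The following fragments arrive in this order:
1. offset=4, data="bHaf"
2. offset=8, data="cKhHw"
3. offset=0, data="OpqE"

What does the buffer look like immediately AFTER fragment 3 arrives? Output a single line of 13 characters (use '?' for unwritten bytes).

Answer: OpqEbHafcKhHw

Derivation:
Fragment 1: offset=4 data="bHaf" -> buffer=????bHaf?????
Fragment 2: offset=8 data="cKhHw" -> buffer=????bHafcKhHw
Fragment 3: offset=0 data="OpqE" -> buffer=OpqEbHafcKhHw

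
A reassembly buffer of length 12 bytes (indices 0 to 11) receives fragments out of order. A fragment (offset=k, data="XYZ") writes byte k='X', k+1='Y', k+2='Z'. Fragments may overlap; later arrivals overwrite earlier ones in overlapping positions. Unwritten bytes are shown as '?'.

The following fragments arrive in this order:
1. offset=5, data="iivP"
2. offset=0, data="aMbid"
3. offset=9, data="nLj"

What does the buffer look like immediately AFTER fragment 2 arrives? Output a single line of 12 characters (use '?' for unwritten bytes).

Answer: aMbidiivP???

Derivation:
Fragment 1: offset=5 data="iivP" -> buffer=?????iivP???
Fragment 2: offset=0 data="aMbid" -> buffer=aMbidiivP???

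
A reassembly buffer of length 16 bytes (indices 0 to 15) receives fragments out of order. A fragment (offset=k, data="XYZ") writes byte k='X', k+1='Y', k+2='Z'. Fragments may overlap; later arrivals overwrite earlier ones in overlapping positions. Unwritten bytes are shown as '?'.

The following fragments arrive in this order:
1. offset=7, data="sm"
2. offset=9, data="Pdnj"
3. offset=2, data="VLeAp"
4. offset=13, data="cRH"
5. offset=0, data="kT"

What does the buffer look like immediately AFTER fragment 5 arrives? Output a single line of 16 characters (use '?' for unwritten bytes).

Answer: kTVLeApsmPdnjcRH

Derivation:
Fragment 1: offset=7 data="sm" -> buffer=???????sm???????
Fragment 2: offset=9 data="Pdnj" -> buffer=???????smPdnj???
Fragment 3: offset=2 data="VLeAp" -> buffer=??VLeApsmPdnj???
Fragment 4: offset=13 data="cRH" -> buffer=??VLeApsmPdnjcRH
Fragment 5: offset=0 data="kT" -> buffer=kTVLeApsmPdnjcRH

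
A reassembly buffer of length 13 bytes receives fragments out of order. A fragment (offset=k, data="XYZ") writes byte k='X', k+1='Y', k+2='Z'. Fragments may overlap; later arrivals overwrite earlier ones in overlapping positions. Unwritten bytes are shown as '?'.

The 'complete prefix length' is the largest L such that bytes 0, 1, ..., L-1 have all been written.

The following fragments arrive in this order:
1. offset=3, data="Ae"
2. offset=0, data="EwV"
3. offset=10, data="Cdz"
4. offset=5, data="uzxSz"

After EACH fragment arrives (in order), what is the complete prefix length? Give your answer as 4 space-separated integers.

Fragment 1: offset=3 data="Ae" -> buffer=???Ae???????? -> prefix_len=0
Fragment 2: offset=0 data="EwV" -> buffer=EwVAe???????? -> prefix_len=5
Fragment 3: offset=10 data="Cdz" -> buffer=EwVAe?????Cdz -> prefix_len=5
Fragment 4: offset=5 data="uzxSz" -> buffer=EwVAeuzxSzCdz -> prefix_len=13

Answer: 0 5 5 13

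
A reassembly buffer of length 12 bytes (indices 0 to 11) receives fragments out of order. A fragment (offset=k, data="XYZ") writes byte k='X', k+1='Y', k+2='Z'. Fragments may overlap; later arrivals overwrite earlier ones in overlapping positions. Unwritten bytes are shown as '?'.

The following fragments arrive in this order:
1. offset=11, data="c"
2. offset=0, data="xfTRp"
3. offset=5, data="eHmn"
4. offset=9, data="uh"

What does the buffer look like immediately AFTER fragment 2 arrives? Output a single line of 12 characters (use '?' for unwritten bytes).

Answer: xfTRp??????c

Derivation:
Fragment 1: offset=11 data="c" -> buffer=???????????c
Fragment 2: offset=0 data="xfTRp" -> buffer=xfTRp??????c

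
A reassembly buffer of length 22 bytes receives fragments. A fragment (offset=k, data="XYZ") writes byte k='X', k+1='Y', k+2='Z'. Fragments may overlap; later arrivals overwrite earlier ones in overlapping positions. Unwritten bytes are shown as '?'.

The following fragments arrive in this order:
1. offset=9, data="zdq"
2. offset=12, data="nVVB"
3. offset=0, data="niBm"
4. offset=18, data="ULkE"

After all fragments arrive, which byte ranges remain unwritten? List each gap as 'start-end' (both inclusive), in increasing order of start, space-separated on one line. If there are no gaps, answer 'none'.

Answer: 4-8 16-17

Derivation:
Fragment 1: offset=9 len=3
Fragment 2: offset=12 len=4
Fragment 3: offset=0 len=4
Fragment 4: offset=18 len=4
Gaps: 4-8 16-17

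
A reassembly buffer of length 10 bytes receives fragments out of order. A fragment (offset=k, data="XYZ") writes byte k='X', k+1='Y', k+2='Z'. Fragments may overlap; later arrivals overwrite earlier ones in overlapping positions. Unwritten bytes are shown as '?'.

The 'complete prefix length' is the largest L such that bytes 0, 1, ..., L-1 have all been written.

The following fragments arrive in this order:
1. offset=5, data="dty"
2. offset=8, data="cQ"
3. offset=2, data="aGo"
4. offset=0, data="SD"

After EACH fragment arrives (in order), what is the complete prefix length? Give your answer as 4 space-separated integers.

Answer: 0 0 0 10

Derivation:
Fragment 1: offset=5 data="dty" -> buffer=?????dty?? -> prefix_len=0
Fragment 2: offset=8 data="cQ" -> buffer=?????dtycQ -> prefix_len=0
Fragment 3: offset=2 data="aGo" -> buffer=??aGodtycQ -> prefix_len=0
Fragment 4: offset=0 data="SD" -> buffer=SDaGodtycQ -> prefix_len=10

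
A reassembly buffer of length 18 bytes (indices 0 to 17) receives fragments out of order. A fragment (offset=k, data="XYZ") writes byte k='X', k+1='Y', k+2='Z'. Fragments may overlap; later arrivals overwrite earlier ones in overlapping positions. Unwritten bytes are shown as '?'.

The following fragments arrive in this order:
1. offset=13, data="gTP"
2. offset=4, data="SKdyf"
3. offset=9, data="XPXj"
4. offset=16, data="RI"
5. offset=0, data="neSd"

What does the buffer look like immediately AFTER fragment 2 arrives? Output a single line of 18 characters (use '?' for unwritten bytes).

Answer: ????SKdyf????gTP??

Derivation:
Fragment 1: offset=13 data="gTP" -> buffer=?????????????gTP??
Fragment 2: offset=4 data="SKdyf" -> buffer=????SKdyf????gTP??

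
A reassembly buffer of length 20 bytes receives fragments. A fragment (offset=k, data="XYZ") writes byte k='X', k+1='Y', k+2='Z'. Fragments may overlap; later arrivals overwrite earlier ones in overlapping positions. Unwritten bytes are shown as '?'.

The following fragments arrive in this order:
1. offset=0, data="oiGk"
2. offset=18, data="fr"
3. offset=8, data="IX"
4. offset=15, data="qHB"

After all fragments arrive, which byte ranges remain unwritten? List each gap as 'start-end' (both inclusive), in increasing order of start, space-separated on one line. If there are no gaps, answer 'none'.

Answer: 4-7 10-14

Derivation:
Fragment 1: offset=0 len=4
Fragment 2: offset=18 len=2
Fragment 3: offset=8 len=2
Fragment 4: offset=15 len=3
Gaps: 4-7 10-14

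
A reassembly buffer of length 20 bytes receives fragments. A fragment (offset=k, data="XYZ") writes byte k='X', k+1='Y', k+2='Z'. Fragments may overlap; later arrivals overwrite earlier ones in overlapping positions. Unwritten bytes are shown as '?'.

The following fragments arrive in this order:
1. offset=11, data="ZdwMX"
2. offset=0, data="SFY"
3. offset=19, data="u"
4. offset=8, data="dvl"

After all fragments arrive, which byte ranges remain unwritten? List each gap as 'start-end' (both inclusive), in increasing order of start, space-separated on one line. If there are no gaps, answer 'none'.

Answer: 3-7 16-18

Derivation:
Fragment 1: offset=11 len=5
Fragment 2: offset=0 len=3
Fragment 3: offset=19 len=1
Fragment 4: offset=8 len=3
Gaps: 3-7 16-18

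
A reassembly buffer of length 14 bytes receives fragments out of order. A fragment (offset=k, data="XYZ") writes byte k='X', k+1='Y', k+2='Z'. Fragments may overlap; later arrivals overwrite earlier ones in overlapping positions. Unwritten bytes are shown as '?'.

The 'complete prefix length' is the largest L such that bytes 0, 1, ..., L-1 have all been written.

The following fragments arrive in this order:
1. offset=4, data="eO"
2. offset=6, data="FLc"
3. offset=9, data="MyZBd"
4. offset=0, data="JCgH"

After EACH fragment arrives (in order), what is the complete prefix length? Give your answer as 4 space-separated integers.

Fragment 1: offset=4 data="eO" -> buffer=????eO???????? -> prefix_len=0
Fragment 2: offset=6 data="FLc" -> buffer=????eOFLc????? -> prefix_len=0
Fragment 3: offset=9 data="MyZBd" -> buffer=????eOFLcMyZBd -> prefix_len=0
Fragment 4: offset=0 data="JCgH" -> buffer=JCgHeOFLcMyZBd -> prefix_len=14

Answer: 0 0 0 14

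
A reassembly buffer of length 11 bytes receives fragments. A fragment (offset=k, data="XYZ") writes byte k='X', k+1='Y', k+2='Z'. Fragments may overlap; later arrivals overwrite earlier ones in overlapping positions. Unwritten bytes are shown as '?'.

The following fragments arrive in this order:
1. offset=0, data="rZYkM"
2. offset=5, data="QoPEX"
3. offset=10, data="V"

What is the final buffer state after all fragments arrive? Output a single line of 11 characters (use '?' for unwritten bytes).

Answer: rZYkMQoPEXV

Derivation:
Fragment 1: offset=0 data="rZYkM" -> buffer=rZYkM??????
Fragment 2: offset=5 data="QoPEX" -> buffer=rZYkMQoPEX?
Fragment 3: offset=10 data="V" -> buffer=rZYkMQoPEXV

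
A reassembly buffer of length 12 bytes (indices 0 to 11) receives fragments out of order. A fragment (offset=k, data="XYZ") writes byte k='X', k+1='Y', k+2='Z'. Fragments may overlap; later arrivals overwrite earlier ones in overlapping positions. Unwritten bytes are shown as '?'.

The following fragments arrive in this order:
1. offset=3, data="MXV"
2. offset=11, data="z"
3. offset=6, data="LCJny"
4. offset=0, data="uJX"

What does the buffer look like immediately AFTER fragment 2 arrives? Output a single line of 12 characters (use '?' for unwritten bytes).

Answer: ???MXV?????z

Derivation:
Fragment 1: offset=3 data="MXV" -> buffer=???MXV??????
Fragment 2: offset=11 data="z" -> buffer=???MXV?????z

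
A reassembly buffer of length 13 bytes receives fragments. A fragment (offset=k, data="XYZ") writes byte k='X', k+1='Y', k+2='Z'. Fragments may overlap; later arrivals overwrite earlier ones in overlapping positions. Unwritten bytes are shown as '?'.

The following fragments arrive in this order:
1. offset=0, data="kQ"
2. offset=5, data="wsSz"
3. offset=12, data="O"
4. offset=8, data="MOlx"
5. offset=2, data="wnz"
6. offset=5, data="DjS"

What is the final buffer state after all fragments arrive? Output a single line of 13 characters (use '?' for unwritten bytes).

Fragment 1: offset=0 data="kQ" -> buffer=kQ???????????
Fragment 2: offset=5 data="wsSz" -> buffer=kQ???wsSz????
Fragment 3: offset=12 data="O" -> buffer=kQ???wsSz???O
Fragment 4: offset=8 data="MOlx" -> buffer=kQ???wsSMOlxO
Fragment 5: offset=2 data="wnz" -> buffer=kQwnzwsSMOlxO
Fragment 6: offset=5 data="DjS" -> buffer=kQwnzDjSMOlxO

Answer: kQwnzDjSMOlxO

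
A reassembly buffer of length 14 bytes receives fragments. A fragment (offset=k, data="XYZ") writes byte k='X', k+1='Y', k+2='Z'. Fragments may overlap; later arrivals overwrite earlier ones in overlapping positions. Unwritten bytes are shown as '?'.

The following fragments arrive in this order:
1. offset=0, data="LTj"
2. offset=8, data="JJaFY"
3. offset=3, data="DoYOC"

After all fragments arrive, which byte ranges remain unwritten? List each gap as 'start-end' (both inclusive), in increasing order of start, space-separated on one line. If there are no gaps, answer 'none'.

Answer: 13-13

Derivation:
Fragment 1: offset=0 len=3
Fragment 2: offset=8 len=5
Fragment 3: offset=3 len=5
Gaps: 13-13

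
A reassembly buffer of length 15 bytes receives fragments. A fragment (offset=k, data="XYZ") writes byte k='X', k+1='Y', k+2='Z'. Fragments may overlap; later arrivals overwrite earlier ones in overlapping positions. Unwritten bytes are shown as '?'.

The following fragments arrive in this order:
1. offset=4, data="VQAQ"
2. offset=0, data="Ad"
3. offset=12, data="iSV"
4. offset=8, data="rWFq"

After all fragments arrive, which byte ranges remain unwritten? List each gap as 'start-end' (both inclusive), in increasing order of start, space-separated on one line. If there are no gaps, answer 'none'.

Fragment 1: offset=4 len=4
Fragment 2: offset=0 len=2
Fragment 3: offset=12 len=3
Fragment 4: offset=8 len=4
Gaps: 2-3

Answer: 2-3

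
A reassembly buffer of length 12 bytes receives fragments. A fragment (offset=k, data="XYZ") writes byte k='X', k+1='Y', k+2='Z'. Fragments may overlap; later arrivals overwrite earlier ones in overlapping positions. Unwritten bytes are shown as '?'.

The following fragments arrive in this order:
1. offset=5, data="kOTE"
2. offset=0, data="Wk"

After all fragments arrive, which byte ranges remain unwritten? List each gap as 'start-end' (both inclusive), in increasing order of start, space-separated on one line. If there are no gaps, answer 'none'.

Answer: 2-4 9-11

Derivation:
Fragment 1: offset=5 len=4
Fragment 2: offset=0 len=2
Gaps: 2-4 9-11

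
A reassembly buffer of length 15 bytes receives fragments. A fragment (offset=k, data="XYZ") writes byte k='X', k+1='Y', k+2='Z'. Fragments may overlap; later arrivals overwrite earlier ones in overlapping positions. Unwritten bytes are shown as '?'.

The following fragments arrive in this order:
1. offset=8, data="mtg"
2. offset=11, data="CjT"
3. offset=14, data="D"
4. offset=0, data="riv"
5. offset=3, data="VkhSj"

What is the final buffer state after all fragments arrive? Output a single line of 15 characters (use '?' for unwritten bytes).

Answer: rivVkhSjmtgCjTD

Derivation:
Fragment 1: offset=8 data="mtg" -> buffer=????????mtg????
Fragment 2: offset=11 data="CjT" -> buffer=????????mtgCjT?
Fragment 3: offset=14 data="D" -> buffer=????????mtgCjTD
Fragment 4: offset=0 data="riv" -> buffer=riv?????mtgCjTD
Fragment 5: offset=3 data="VkhSj" -> buffer=rivVkhSjmtgCjTD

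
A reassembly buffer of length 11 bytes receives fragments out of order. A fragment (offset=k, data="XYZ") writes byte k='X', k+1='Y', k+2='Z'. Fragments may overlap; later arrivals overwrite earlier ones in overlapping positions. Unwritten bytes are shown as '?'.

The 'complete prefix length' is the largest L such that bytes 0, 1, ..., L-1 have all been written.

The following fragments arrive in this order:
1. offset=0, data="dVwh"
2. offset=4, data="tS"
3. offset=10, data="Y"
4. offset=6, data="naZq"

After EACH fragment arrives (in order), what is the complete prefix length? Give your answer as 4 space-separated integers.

Fragment 1: offset=0 data="dVwh" -> buffer=dVwh??????? -> prefix_len=4
Fragment 2: offset=4 data="tS" -> buffer=dVwhtS????? -> prefix_len=6
Fragment 3: offset=10 data="Y" -> buffer=dVwhtS????Y -> prefix_len=6
Fragment 4: offset=6 data="naZq" -> buffer=dVwhtSnaZqY -> prefix_len=11

Answer: 4 6 6 11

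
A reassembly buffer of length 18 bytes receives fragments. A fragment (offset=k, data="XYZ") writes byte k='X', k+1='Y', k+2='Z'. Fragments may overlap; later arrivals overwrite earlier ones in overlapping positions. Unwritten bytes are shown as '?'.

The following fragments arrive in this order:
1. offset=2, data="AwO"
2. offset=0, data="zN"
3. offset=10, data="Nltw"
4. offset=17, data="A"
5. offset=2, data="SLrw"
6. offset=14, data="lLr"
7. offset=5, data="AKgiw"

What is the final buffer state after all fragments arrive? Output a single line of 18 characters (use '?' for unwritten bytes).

Fragment 1: offset=2 data="AwO" -> buffer=??AwO?????????????
Fragment 2: offset=0 data="zN" -> buffer=zNAwO?????????????
Fragment 3: offset=10 data="Nltw" -> buffer=zNAwO?????Nltw????
Fragment 4: offset=17 data="A" -> buffer=zNAwO?????Nltw???A
Fragment 5: offset=2 data="SLrw" -> buffer=zNSLrw????Nltw???A
Fragment 6: offset=14 data="lLr" -> buffer=zNSLrw????NltwlLrA
Fragment 7: offset=5 data="AKgiw" -> buffer=zNSLrAKgiwNltwlLrA

Answer: zNSLrAKgiwNltwlLrA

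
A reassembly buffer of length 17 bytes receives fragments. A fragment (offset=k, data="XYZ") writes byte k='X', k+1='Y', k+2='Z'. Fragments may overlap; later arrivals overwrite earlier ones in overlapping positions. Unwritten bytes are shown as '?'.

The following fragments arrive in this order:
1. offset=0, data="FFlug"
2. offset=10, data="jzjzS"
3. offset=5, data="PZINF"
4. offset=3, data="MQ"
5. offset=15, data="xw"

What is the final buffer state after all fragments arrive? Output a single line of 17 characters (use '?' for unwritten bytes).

Fragment 1: offset=0 data="FFlug" -> buffer=FFlug????????????
Fragment 2: offset=10 data="jzjzS" -> buffer=FFlug?????jzjzS??
Fragment 3: offset=5 data="PZINF" -> buffer=FFlugPZINFjzjzS??
Fragment 4: offset=3 data="MQ" -> buffer=FFlMQPZINFjzjzS??
Fragment 5: offset=15 data="xw" -> buffer=FFlMQPZINFjzjzSxw

Answer: FFlMQPZINFjzjzSxw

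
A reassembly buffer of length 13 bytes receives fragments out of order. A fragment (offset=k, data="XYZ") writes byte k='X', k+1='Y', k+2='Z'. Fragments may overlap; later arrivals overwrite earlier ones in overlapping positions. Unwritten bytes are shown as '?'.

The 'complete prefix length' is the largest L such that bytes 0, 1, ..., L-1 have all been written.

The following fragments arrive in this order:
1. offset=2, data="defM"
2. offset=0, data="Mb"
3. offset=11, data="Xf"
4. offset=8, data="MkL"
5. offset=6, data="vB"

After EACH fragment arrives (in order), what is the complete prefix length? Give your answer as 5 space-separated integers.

Fragment 1: offset=2 data="defM" -> buffer=??defM??????? -> prefix_len=0
Fragment 2: offset=0 data="Mb" -> buffer=MbdefM??????? -> prefix_len=6
Fragment 3: offset=11 data="Xf" -> buffer=MbdefM?????Xf -> prefix_len=6
Fragment 4: offset=8 data="MkL" -> buffer=MbdefM??MkLXf -> prefix_len=6
Fragment 5: offset=6 data="vB" -> buffer=MbdefMvBMkLXf -> prefix_len=13

Answer: 0 6 6 6 13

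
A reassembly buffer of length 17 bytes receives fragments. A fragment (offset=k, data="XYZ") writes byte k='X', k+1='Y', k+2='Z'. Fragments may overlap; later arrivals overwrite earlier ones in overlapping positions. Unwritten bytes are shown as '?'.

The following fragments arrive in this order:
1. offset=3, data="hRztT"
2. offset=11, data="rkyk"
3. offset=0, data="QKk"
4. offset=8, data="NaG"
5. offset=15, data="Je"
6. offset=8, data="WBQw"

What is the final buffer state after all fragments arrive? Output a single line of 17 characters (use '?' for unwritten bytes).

Fragment 1: offset=3 data="hRztT" -> buffer=???hRztT?????????
Fragment 2: offset=11 data="rkyk" -> buffer=???hRztT???rkyk??
Fragment 3: offset=0 data="QKk" -> buffer=QKkhRztT???rkyk??
Fragment 4: offset=8 data="NaG" -> buffer=QKkhRztTNaGrkyk??
Fragment 5: offset=15 data="Je" -> buffer=QKkhRztTNaGrkykJe
Fragment 6: offset=8 data="WBQw" -> buffer=QKkhRztTWBQwkykJe

Answer: QKkhRztTWBQwkykJe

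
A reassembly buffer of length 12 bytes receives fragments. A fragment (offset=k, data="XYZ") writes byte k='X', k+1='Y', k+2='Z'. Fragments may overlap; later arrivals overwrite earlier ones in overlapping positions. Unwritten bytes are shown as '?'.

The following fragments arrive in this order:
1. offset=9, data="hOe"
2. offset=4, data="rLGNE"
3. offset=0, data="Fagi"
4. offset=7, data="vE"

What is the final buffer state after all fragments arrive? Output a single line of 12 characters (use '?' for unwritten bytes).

Answer: FagirLGvEhOe

Derivation:
Fragment 1: offset=9 data="hOe" -> buffer=?????????hOe
Fragment 2: offset=4 data="rLGNE" -> buffer=????rLGNEhOe
Fragment 3: offset=0 data="Fagi" -> buffer=FagirLGNEhOe
Fragment 4: offset=7 data="vE" -> buffer=FagirLGvEhOe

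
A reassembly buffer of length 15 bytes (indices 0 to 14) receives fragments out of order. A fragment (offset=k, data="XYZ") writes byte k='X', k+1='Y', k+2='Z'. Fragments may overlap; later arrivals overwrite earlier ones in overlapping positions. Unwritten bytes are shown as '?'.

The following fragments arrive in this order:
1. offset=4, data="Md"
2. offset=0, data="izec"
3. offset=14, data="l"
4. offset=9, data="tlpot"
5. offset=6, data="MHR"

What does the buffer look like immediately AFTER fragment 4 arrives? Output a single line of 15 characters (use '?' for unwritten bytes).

Fragment 1: offset=4 data="Md" -> buffer=????Md?????????
Fragment 2: offset=0 data="izec" -> buffer=izecMd?????????
Fragment 3: offset=14 data="l" -> buffer=izecMd????????l
Fragment 4: offset=9 data="tlpot" -> buffer=izecMd???tlpotl

Answer: izecMd???tlpotl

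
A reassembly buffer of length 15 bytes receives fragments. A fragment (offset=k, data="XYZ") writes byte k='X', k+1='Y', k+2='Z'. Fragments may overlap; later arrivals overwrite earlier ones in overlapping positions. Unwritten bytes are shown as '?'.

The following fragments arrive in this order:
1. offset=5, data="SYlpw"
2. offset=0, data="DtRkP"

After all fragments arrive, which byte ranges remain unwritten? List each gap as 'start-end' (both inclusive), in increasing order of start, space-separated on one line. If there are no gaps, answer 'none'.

Fragment 1: offset=5 len=5
Fragment 2: offset=0 len=5
Gaps: 10-14

Answer: 10-14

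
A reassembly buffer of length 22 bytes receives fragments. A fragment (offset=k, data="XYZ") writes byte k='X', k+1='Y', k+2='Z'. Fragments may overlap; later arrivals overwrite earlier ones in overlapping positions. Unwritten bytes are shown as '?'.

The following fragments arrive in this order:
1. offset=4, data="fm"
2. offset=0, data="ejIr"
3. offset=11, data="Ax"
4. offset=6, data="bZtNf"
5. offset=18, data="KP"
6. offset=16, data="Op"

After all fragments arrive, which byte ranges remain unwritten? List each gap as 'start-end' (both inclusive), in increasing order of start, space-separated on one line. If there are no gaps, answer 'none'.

Answer: 13-15 20-21

Derivation:
Fragment 1: offset=4 len=2
Fragment 2: offset=0 len=4
Fragment 3: offset=11 len=2
Fragment 4: offset=6 len=5
Fragment 5: offset=18 len=2
Fragment 6: offset=16 len=2
Gaps: 13-15 20-21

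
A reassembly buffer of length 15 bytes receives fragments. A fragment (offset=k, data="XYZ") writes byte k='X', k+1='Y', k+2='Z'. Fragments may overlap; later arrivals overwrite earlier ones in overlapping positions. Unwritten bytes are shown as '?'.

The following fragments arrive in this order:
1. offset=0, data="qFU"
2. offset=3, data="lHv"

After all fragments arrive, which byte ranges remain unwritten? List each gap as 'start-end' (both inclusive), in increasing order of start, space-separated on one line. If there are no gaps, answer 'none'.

Fragment 1: offset=0 len=3
Fragment 2: offset=3 len=3
Gaps: 6-14

Answer: 6-14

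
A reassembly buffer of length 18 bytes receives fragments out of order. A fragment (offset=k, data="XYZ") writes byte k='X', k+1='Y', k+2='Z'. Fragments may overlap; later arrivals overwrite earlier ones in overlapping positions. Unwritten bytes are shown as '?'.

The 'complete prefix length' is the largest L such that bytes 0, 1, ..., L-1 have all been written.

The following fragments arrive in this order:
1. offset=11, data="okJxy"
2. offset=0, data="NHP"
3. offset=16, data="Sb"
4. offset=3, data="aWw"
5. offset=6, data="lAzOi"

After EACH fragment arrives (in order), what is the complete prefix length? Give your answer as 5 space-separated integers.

Answer: 0 3 3 6 18

Derivation:
Fragment 1: offset=11 data="okJxy" -> buffer=???????????okJxy?? -> prefix_len=0
Fragment 2: offset=0 data="NHP" -> buffer=NHP????????okJxy?? -> prefix_len=3
Fragment 3: offset=16 data="Sb" -> buffer=NHP????????okJxySb -> prefix_len=3
Fragment 4: offset=3 data="aWw" -> buffer=NHPaWw?????okJxySb -> prefix_len=6
Fragment 5: offset=6 data="lAzOi" -> buffer=NHPaWwlAzOiokJxySb -> prefix_len=18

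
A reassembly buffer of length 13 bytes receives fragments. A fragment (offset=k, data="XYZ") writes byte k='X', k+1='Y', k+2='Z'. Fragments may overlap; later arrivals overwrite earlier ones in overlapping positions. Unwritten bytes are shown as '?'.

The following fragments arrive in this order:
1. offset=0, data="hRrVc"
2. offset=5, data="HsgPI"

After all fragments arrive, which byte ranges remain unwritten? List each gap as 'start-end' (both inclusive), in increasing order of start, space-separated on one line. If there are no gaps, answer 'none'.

Fragment 1: offset=0 len=5
Fragment 2: offset=5 len=5
Gaps: 10-12

Answer: 10-12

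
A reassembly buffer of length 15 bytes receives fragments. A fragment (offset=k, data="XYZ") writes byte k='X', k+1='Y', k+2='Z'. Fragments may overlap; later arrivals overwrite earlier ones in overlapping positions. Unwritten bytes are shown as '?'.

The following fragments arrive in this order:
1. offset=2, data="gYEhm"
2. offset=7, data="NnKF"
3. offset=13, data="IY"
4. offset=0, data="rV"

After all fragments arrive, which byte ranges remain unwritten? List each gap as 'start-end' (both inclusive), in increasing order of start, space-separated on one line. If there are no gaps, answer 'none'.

Answer: 11-12

Derivation:
Fragment 1: offset=2 len=5
Fragment 2: offset=7 len=4
Fragment 3: offset=13 len=2
Fragment 4: offset=0 len=2
Gaps: 11-12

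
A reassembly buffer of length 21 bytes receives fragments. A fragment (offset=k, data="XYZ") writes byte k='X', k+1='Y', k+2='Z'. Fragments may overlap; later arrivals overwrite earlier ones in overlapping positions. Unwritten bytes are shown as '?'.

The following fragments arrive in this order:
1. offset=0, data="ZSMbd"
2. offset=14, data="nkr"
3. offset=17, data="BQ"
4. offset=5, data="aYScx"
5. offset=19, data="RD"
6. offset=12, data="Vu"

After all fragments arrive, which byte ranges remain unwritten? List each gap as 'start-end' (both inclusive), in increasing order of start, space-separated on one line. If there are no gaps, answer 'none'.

Fragment 1: offset=0 len=5
Fragment 2: offset=14 len=3
Fragment 3: offset=17 len=2
Fragment 4: offset=5 len=5
Fragment 5: offset=19 len=2
Fragment 6: offset=12 len=2
Gaps: 10-11

Answer: 10-11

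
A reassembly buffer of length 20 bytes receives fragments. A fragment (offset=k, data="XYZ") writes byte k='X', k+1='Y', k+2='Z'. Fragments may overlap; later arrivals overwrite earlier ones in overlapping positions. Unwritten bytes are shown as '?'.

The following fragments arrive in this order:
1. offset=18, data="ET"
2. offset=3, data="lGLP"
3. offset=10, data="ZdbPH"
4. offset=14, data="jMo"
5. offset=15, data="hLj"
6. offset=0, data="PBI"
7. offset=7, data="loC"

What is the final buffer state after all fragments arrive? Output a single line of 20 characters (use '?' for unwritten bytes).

Answer: PBIlGLPloCZdbPjhLjET

Derivation:
Fragment 1: offset=18 data="ET" -> buffer=??????????????????ET
Fragment 2: offset=3 data="lGLP" -> buffer=???lGLP???????????ET
Fragment 3: offset=10 data="ZdbPH" -> buffer=???lGLP???ZdbPH???ET
Fragment 4: offset=14 data="jMo" -> buffer=???lGLP???ZdbPjMo?ET
Fragment 5: offset=15 data="hLj" -> buffer=???lGLP???ZdbPjhLjET
Fragment 6: offset=0 data="PBI" -> buffer=PBIlGLP???ZdbPjhLjET
Fragment 7: offset=7 data="loC" -> buffer=PBIlGLPloCZdbPjhLjET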